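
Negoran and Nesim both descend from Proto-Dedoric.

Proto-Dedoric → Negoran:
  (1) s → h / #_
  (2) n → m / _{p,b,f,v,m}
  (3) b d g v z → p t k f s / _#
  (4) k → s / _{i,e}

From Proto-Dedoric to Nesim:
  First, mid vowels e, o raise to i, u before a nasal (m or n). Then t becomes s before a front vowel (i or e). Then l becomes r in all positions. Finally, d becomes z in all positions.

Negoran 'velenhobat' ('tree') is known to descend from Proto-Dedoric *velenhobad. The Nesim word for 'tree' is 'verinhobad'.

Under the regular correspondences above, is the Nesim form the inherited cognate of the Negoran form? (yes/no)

Derive the expected Nesim reflex of *velenhobad:
Nesim: *velenhobad > velinhobad > verinhobad > verinhobaz  (by pre-nasal raising, unconditioned shift, unconditioned shift)
The regular Nesim reflex would be 'verinhobaz', but the attested form is 'verinhobad'. The correspondence is irregular, so they are not cognates (the Nesim form has a different source).

no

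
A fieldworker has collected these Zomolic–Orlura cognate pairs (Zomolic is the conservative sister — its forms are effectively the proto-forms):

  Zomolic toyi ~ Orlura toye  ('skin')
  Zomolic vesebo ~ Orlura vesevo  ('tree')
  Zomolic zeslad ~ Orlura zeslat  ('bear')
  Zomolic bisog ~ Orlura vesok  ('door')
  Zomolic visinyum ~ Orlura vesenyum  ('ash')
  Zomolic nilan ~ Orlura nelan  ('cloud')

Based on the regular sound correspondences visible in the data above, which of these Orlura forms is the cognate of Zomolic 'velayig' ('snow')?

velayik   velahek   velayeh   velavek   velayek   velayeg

velayek

bisog ~ vesok, visinyum ~ vesenyum — Zomolic i corresponds to Orlura e after a consonant, before a consonant other than r, m, n, p, b, f, v.
bisog ~ vesok — Zomolic g corresponds to Orlura k word-finally.
Applying these to Zomolic 'velayig':
  velayig → velayeg   (i→e after a consonant, before a consonant other than r, m, n, p, b, f, v)
  velayeg → velayek   (g→k word-finally)
So the Orlura cognate is 'velayek'.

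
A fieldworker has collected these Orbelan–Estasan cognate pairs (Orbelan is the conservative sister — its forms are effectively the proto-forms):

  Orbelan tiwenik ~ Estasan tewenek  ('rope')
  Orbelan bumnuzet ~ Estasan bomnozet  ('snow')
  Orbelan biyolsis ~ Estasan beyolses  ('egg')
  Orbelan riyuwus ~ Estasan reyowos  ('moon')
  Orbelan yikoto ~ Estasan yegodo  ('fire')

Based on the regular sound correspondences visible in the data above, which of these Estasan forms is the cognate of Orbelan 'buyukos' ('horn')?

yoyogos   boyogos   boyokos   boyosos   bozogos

boyogos

bumnuzet ~ bomnozet, riyuwus ~ reyowos — Orbelan u corresponds to Estasan o after a consonant, before a consonant other than r, m, n, p, b, f, v.
yikoto ~ yegodo — Orbelan k corresponds to Estasan g between vowels (before a back vowel).
Applying these to Orbelan 'buyukos':
  buyukos → boyukos   (u→o after a consonant, before a consonant other than r, m, n, p, b, f, v)
  boyukos → boyokos   (u→o after a consonant, before a consonant other than r, m, n, p, b, f, v)
  boyokos → boyogos   (k→g between vowels (before a back vowel))
So the Estasan cognate is 'boyogos'.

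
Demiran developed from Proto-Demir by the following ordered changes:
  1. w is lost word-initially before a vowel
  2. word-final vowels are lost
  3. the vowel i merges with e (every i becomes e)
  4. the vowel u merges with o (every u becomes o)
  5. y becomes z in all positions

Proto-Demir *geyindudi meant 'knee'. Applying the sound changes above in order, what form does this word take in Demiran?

gezendod

Demiran: *geyindudi
  geyindudi (rule 1 does not apply)
  geyindudi → geyindud   [apocope]
  geyindud → geyendud   [vowel merger]
  geyendud → geyendod   [vowel merger]
  geyendod → gezendod   [unconditioned shift]
  giving Demiran gezendod.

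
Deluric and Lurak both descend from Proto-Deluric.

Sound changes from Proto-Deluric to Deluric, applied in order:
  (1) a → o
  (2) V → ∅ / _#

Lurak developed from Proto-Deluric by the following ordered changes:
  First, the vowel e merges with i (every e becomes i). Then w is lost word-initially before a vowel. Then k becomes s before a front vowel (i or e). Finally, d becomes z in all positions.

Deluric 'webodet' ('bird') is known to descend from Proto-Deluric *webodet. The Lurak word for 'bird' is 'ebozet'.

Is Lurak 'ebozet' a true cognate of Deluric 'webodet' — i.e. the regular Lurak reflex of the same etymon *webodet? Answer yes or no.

Derive the expected Lurak reflex of *webodet:
Lurak: *webodet > wibodit > ibodit > ibozit  (by vowel merger, glide loss, unconditioned shift)
The regular Lurak reflex would be 'ibozit', but the attested form is 'ebozet'. The correspondence is irregular, so they are not cognates (the Lurak form has a different source).

no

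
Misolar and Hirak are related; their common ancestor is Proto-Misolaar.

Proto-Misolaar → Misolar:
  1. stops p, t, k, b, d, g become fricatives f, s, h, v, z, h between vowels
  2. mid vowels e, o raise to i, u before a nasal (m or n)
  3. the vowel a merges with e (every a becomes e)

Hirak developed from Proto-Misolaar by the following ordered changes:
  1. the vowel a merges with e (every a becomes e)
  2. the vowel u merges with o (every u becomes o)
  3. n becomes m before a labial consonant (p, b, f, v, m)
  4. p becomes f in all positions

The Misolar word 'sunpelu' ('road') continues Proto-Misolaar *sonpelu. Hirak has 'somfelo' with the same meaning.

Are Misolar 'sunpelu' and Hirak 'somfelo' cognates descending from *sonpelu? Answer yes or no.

Derive the expected Hirak reflex of *sonpelu:
Hirak: start from *sonpelu.
  rule 1: no change — sonpelu
  rule 2 (vowel merger): sonpelu → sonpelo
  rule 3 (nasal place assimilation): sonpelo → sompelo
  rule 4 (unconditioned shift): sompelo → somfelo
  ⇒ Hirak somfelo
Hirak 'somfelo' matches the regular reflex exactly, so the pair is cognate.

yes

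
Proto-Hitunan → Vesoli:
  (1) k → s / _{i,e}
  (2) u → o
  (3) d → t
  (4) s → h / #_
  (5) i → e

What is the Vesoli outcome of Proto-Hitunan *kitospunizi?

hetosponeze

Vesoli: *kitospunizi
  kitospunizi → sitospunizi   [palatalisation]
  sitospunizi → sitosponizi   [vowel merger]
  sitosponizi (rule 3 does not apply)
  sitosponizi → hitosponizi   [debuccalisation]
  hitosponizi → hetosponeze   [vowel merger]
  giving Vesoli hetosponeze.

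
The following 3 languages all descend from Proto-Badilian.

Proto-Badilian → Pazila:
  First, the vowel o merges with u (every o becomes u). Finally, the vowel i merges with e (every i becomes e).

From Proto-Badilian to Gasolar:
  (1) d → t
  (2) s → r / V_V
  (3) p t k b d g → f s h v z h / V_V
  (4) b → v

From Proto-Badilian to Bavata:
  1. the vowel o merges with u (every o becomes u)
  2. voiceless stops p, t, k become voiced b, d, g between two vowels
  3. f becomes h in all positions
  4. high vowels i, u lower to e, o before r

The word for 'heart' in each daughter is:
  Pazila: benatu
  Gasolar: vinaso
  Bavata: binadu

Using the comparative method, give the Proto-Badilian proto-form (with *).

Position 1: Pazila has b, Gasolar has v, Bavata has b. Pazila preserves b here (none of its changes turn any other segment into b), so the proto-segment is *b.
Position 2: Pazila has e, Gasolar has i, Bavata has i. Gasolar preserves i here (none of its changes turn any other segment into i), so the proto-segment is *i.
This points to *binato. Verify forward in each daughter:
Pazila: *binato
  binato → binatu   [vowel merger]
  binatu → benatu   [vowel merger]
  giving Pazila benatu.
Gasolar: *binato > binaso > vinaso  (by intervocalic lenition, unconditioned shift)
Bavata: *binato
  binato → binatu   [vowel merger]
  binatu → binadu   [intervocalic voicing]
  binadu (rule 3 does not apply)
  binadu (rule 4 does not apply)
  giving Bavata binadu.
Only *binato yields all of Pazila benatu, Gasolar vinaso, Bavata binadu.

*binato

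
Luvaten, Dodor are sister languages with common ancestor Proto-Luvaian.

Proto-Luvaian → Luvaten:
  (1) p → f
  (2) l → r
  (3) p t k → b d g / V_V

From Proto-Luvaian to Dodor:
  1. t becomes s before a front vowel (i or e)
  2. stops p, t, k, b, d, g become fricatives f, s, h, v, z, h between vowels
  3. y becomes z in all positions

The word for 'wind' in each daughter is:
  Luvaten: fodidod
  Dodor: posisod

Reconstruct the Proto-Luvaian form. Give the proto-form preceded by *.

*potitod

Position 5: Luvaten has d, Dodor has s. Taking the neighbouring segments as reconstructed: Luvaten d could go back to *t or *d; Dodor s could go back to *t or *s — the one source consistent with every daughter is *t.
Position 1: Luvaten has f, Dodor has p. Dodor preserves p here (none of its changes turn any other segment into p), so the proto-segment is *p.
Continuing position by position gives *potitod; check it forward:
Luvaten: *potitod
  potitod → fotitod   [unconditioned shift]
  fotitod (rule 2 does not apply)
  fotitod → fodidod   [intervocalic voicing]
  giving Luvaten fodidod.
Dodor: *potitod
  potitod → positod   [palatalisation]
  positod → posisod   [intervocalic lenition]
  posisod (rule 3 does not apply)
  giving Dodor posisod.
Only *potitod yields all of Luvaten fodidod, Dodor posisod.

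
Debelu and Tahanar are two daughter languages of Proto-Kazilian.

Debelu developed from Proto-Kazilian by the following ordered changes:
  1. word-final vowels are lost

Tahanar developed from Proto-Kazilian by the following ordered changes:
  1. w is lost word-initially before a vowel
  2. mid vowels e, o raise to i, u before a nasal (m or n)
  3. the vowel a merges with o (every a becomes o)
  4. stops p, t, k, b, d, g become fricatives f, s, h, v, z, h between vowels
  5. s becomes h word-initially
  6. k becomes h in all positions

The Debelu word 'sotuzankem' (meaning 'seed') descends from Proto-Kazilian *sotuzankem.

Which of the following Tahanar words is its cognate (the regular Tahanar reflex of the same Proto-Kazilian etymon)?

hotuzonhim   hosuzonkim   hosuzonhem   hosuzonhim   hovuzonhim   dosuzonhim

Tahanar: *sotuzankem
  sotuzankem (rule 1 does not apply)
  sotuzankem → sotuzankim   [pre-nasal raising]
  sotuzankim → sotuzonkim   [vowel merger]
  sotuzonkim → sosuzonkim   [intervocalic lenition]
  sosuzonkim → hosuzonkim   [debuccalisation]
  hosuzonkim → hosuzonhim   [unconditioned shift]
  giving Tahanar hosuzonhim.
Among the options, 'hosuzonhim' alone shows every Tahanar change applied in order.

hosuzonhim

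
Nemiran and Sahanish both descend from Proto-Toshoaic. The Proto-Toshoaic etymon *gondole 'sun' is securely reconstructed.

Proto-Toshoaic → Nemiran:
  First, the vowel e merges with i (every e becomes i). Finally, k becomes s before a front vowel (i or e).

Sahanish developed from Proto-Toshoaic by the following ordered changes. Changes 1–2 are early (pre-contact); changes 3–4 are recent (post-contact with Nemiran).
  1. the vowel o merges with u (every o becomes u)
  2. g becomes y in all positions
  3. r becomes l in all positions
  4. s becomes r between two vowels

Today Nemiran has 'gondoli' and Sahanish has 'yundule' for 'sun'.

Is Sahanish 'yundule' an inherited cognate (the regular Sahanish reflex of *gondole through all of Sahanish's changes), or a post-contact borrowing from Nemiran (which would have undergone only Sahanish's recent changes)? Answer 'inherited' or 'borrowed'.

If inherited, *gondole would pass through all of Sahanish's changes:
Sahanish: *gondole > gundule > yundule  (by vowel merger, unconditioned shift)
If borrowed from Nemiran 'gondoli' after the early changes, it would undergo only the recent ones:
  rule 3 (unconditioned shift): no change (gondoli)
  rule 4 (rhotacism): no change (gondoli)
  ⇒ as a loan: gondoli
Sahanish 'yundule' matches the inherited outcome exactly, so it is an inherited cognate, not a loan.

inherited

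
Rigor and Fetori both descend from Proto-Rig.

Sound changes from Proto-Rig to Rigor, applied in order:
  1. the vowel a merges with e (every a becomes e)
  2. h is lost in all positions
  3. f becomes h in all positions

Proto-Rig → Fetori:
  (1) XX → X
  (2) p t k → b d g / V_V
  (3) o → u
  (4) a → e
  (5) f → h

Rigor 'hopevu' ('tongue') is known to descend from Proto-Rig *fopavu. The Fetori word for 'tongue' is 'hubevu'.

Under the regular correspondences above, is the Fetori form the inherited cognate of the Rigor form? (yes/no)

Derive the expected Fetori reflex of *fopavu:
Fetori: *fopavu > fobavu > fubavu > fubevu > hubevu  (by intervocalic voicing, vowel merger, vowel merger, unconditioned shift)
Fetori 'hubevu' matches the regular reflex exactly, so the pair is cognate.

yes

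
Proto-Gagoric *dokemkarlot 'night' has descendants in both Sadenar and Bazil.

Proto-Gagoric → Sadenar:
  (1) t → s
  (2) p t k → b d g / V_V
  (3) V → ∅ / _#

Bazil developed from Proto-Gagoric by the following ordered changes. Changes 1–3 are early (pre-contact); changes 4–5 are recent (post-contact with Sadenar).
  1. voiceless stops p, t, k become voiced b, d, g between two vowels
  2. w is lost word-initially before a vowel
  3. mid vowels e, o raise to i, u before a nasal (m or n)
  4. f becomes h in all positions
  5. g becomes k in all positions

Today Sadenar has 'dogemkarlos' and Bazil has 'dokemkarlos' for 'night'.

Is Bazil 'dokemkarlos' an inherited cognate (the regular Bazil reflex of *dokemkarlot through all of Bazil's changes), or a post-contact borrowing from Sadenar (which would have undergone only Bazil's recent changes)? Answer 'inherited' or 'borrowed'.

If inherited, *dokemkarlot would pass through all of Bazil's changes:
Bazil: *dokemkarlot
  dokemkarlot → dogemkarlot   [intervocalic voicing]
  dogemkarlot (rule 2 does not apply)
  dogemkarlot → dogimkarlot   [pre-nasal raising]
  dogimkarlot (rule 4 does not apply)
  dogimkarlot → dokimkarlot   [unconditioned shift]
  giving Bazil dokimkarlot.
If borrowed from Sadenar 'dogemkarlos' after the early changes, it would undergo only the recent ones:
  rule 4 (unconditioned shift): no change (dogemkarlos)
  rule 5 (unconditioned shift): dogemkarlos → dokemkarlos
  ⇒ as a loan: dokemkarlos
Bazil 'dokemkarlos' matches the loan outcome 'dokemkarlos', not the inherited 'dokimkarlot' — it skipped the early Bazil changes, so it was borrowed from Sadenar.

borrowed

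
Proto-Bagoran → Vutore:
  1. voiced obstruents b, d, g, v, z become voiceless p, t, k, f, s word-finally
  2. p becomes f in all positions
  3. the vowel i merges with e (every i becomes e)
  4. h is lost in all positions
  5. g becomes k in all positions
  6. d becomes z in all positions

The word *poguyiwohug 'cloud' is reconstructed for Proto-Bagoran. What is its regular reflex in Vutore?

Vutore: start from *poguyiwohug.
  rule 1 (final devoicing): poguyiwohug → poguyiwohuk
  rule 2 (unconditioned shift): poguyiwohuk → foguyiwohuk
  rule 3 (vowel merger): foguyiwohuk → foguyewohuk
  rule 4 (h-loss): foguyewohuk → foguyewouk
  rule 5 (unconditioned shift): foguyewouk → fokuyewouk
  rule 6: no change — fokuyewouk
  ⇒ Vutore fokuyewouk

fokuyewouk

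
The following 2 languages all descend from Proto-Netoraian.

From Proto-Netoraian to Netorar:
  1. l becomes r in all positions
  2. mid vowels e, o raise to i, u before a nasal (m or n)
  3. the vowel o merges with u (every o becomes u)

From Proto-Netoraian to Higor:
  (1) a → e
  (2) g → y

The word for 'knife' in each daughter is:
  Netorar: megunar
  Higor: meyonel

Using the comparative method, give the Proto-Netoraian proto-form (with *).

Position 3: Netorar has g, Higor has y. Netorar preserves g here (none of its changes turn any other segment into g), so the proto-segment is *g.
Position 4: Netorar has u, Higor has o. Higor preserves o here (none of its changes turn any other segment into o), so the proto-segment is *o.
This points to *megonal. Verify forward in each daughter:
Netorar: start from *megonal.
  rule 1 (unconditioned shift): megonal → megonar
  rule 2 (pre-nasal raising): megonar → megunar
  rule 3: no change — megunar
  ⇒ Netorar megunar
Higor: *megonal > megonel > meyonel  (by vowel merger, unconditioned shift)
No other proto-form is consistent with every reflex, so the reconstruction is *megonal.

*megonal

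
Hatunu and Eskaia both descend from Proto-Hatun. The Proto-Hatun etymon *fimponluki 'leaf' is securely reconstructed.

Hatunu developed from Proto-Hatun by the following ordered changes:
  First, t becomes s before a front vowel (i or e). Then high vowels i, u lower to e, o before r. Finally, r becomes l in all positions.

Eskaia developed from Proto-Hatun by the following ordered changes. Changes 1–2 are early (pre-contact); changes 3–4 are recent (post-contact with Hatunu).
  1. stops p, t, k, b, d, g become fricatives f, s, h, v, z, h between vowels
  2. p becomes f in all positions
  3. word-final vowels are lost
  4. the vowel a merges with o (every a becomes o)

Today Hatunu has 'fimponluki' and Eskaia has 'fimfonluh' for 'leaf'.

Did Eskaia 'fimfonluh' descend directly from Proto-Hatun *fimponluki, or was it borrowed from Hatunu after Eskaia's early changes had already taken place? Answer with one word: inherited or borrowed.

inherited

If inherited, *fimponluki would pass through all of Eskaia's changes:
Eskaia: *fimponluki
  fimponluki → fimponluhi   [intervocalic lenition]
  fimponluhi → fimfonluhi   [unconditioned shift]
  fimfonluhi → fimfonluh   [apocope]
  fimfonluh (rule 4 does not apply)
  giving Eskaia fimfonluh.
If borrowed from Hatunu 'fimponluki' after the early changes, it would undergo only the recent ones:
  rule 3 (apocope): fimponluki → fimponluk
  rule 4 (vowel merger): no change (fimponluk)
  ⇒ as a loan: fimponluk
Eskaia 'fimfonluh' matches the inherited outcome exactly, so it is an inherited cognate, not a loan.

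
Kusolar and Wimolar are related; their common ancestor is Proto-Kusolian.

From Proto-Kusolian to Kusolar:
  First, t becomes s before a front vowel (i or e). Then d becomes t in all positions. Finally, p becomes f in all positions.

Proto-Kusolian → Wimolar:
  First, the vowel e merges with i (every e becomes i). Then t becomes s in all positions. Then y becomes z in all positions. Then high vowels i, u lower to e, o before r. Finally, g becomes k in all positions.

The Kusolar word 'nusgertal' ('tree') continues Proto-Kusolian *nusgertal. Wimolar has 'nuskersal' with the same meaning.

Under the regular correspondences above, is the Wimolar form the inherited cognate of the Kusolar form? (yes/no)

yes

Derive the expected Wimolar reflex of *nusgertal:
Wimolar: start from *nusgertal.
  rule 1 (vowel merger): nusgertal → nusgirtal
  rule 2 (unconditioned shift): nusgirtal → nusgirsal
  rule 3: no change — nusgirsal
  rule 4 (pre-rhotic lowering): nusgirsal → nusgersal
  rule 5 (unconditioned shift): nusgersal → nuskersal
  ⇒ Wimolar nuskersal
Wimolar 'nuskersal' matches the regular reflex exactly, so the pair is cognate.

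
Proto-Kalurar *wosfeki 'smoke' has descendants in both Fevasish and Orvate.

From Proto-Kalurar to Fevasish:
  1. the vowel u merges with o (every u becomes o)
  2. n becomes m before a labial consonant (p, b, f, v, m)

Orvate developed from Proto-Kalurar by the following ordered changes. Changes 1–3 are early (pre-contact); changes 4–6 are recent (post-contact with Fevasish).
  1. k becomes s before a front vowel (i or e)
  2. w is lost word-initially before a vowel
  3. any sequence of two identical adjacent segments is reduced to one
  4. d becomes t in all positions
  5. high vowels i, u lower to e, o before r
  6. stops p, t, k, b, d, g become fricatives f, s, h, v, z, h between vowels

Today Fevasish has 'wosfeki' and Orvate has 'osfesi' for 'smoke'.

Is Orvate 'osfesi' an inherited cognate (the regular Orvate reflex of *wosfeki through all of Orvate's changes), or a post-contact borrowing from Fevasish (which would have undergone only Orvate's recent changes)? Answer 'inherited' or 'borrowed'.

inherited

If inherited, *wosfeki would pass through all of Orvate's changes:
Orvate: *wosfeki
  wosfeki → wosfesi   [palatalisation]
  wosfesi → osfesi   [glide loss]
  osfesi (rule 3 does not apply)
  osfesi (rule 4 does not apply)
  osfesi (rule 5 does not apply)
  osfesi (rule 6 does not apply)
  giving Orvate osfesi.
If borrowed from Fevasish 'wosfeki' after the early changes, it would undergo only the recent ones:
  rule 4 (unconditioned shift): no change (wosfeki)
  rule 5 (pre-rhotic lowering): no change (wosfeki)
  rule 6 (intervocalic lenition): wosfeki → wosfehi
  ⇒ as a loan: wosfehi
Orvate 'osfesi' matches the inherited outcome exactly, so it is an inherited cognate, not a loan.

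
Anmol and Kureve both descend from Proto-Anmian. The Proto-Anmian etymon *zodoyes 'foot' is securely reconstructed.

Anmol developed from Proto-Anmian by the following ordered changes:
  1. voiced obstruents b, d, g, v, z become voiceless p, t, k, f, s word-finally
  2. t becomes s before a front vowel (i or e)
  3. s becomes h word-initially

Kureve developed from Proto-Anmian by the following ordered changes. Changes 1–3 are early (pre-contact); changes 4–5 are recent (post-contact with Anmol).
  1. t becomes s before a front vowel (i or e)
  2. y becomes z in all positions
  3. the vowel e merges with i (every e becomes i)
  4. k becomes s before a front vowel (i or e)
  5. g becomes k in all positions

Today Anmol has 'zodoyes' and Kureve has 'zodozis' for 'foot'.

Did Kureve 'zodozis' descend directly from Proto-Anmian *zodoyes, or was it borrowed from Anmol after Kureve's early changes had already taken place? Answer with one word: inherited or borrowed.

inherited

If inherited, *zodoyes would pass through all of Kureve's changes:
Kureve: start from *zodoyes.
  rule 1: no change — zodoyes
  rule 2 (unconditioned shift): zodoyes → zodozes
  rule 3 (vowel merger): zodozes → zodozis
  rule 4: no change — zodozis
  rule 5: no change — zodozis
  ⇒ Kureve zodozis
If borrowed from Anmol 'zodoyes' after the early changes, it would undergo only the recent ones:
  rule 4 (palatalisation): no change (zodoyes)
  rule 5 (unconditioned shift): no change (zodoyes)
  ⇒ as a loan: zodoyes
Kureve 'zodozis' matches the inherited outcome exactly, so it is an inherited cognate, not a loan.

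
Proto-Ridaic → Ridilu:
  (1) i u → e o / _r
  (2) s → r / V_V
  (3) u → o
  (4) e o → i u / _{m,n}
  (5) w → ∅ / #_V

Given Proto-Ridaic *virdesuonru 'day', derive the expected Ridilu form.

Ridilu: *virdesuonru
  virdesuonru → verdesuonru   [pre-rhotic lowering]
  verdesuonru → verderuonru   [rhotacism]
  verderuonru → verderoonro   [vowel merger]
  verderoonro → verderounro   [pre-nasal raising]
  verderounro (rule 5 does not apply)
  giving Ridilu verderounro.

verderounro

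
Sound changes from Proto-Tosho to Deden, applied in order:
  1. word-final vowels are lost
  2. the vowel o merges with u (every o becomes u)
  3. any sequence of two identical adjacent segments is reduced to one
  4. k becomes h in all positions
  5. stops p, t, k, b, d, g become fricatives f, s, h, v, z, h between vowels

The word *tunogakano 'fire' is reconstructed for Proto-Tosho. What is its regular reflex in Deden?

tunuhahan

Deden: *tunogakano
  tunogakano → tunogakan   [apocope]
  tunogakan → tunugakan   [vowel merger]
  tunugakan (rule 3 does not apply)
  tunugakan → tunugahan   [unconditioned shift]
  tunugahan → tunuhahan   [intervocalic lenition]
  giving Deden tunuhahan.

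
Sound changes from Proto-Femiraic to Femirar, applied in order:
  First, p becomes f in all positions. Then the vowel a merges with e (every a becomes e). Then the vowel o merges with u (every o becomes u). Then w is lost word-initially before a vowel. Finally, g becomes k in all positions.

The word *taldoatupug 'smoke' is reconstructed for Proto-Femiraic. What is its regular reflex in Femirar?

Femirar: *taldoatupug > taldoatufug > teldoetufug > telduetufug > telduetufuk  (by unconditioned shift, vowel merger, vowel merger, unconditioned shift)

telduetufuk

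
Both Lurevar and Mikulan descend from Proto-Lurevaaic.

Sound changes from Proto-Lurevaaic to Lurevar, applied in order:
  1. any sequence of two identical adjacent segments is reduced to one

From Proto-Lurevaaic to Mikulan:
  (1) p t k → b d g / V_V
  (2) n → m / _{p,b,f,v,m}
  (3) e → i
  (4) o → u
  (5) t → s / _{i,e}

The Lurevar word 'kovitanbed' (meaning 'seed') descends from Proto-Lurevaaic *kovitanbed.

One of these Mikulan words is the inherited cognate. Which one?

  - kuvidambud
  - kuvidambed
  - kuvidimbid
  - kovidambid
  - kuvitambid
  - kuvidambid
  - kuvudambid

Mikulan: start from *kovitanbed.
  rule 1 (intervocalic voicing): kovitanbed → kovidanbed
  rule 2 (nasal place assimilation): kovidanbed → kovidambed
  rule 3 (vowel merger): kovidambed → kovidambid
  rule 4 (vowel merger): kovidambid → kuvidambid
  rule 5: no change — kuvidambid
  ⇒ Mikulan kuvidambid
Only 'kuvidambid' matches the regular Mikulan development of *kovitanbed.

kuvidambid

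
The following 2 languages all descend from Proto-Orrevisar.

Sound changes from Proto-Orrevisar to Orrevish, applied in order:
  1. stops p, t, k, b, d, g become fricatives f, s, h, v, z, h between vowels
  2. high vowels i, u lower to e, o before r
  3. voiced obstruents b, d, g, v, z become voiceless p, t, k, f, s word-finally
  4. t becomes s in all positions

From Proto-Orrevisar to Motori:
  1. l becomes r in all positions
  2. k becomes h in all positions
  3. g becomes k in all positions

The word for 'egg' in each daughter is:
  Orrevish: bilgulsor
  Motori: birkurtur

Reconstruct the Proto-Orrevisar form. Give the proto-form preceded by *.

*bilgultur

Position 8: Orrevish has o, Motori has u. Motori preserves u here (none of its changes turn any other segment into u), so the proto-segment is *u.
Position 7: Orrevish has s, Motori has t. Motori preserves t here (none of its changes turn any other segment into t), so the proto-segment is *t.
Position 4: Orrevish has g, Motori has k. Orrevish preserves g here (none of its changes turn any other segment into g), so the proto-segment is *g.
Continuing position by position gives *bilgultur; check it forward:
Orrevish: *bilgultur
  bilgultur (rule 1 does not apply)
  bilgultur → bilgultor   [pre-rhotic lowering]
  bilgultor (rule 3 does not apply)
  bilgultor → bilgulsor   [unconditioned shift]
  giving Orrevish bilgulsor.
Motori: *bilgultur > birgurtur > birkurtur  (by unconditioned shift, unconditioned shift)
*bilgultur is the unique common source.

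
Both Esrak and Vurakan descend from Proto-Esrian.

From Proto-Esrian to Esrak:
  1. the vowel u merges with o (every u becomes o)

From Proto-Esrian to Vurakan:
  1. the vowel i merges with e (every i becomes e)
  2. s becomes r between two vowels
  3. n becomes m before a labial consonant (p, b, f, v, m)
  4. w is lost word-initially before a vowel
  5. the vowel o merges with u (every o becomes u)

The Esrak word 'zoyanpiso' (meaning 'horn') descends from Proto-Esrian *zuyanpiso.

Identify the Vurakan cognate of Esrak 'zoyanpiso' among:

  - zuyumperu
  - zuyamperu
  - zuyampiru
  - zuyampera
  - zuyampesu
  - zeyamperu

zuyamperu

Vurakan: *zuyanpiso
  zuyanpiso → zuyanpeso   [vowel merger]
  zuyanpeso → zuyanpero   [rhotacism]
  zuyanpero → zuyampero   [nasal place assimilation]
  zuyampero (rule 4 does not apply)
  zuyampero → zuyamperu   [vowel merger]
  giving Vurakan zuyamperu.
Only 'zuyamperu' matches the regular Vurakan development of *zuyanpiso.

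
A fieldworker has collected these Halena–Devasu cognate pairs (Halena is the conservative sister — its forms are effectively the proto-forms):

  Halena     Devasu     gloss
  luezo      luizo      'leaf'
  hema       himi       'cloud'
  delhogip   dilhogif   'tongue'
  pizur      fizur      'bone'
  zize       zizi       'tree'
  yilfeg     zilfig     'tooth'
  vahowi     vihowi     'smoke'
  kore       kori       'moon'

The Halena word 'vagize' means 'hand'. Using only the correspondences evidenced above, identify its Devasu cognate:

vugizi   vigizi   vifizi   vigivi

vahowi ~ vihowi — Halena a corresponds to Devasu i after a consonant, before a consonant other than r, m, n, p, b, f, v.
zize ~ zizi, kore ~ kori — Halena e corresponds to Devasu i word-finally.
Applying these to Halena 'vagize':
  vagize → vigize   (a→i after a consonant, before a consonant other than r, m, n, p, b, f, v)
  vigize → vigizi   (e→i word-finally)
So the Devasu cognate is 'vigizi'.

vigizi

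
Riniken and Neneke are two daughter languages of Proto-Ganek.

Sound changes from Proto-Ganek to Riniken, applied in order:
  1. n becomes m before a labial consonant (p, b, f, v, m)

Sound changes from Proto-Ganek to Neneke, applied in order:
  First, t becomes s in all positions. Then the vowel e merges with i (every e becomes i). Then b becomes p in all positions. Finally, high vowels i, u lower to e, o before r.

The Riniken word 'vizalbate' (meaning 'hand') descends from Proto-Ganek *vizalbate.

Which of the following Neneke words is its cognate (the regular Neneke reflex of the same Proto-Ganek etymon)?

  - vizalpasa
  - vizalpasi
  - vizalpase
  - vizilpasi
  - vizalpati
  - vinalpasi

vizalpasi

Neneke: start from *vizalbate.
  rule 1 (unconditioned shift): vizalbate → vizalbase
  rule 2 (vowel merger): vizalbase → vizalbasi
  rule 3 (unconditioned shift): vizalbasi → vizalpasi
  rule 4: no change — vizalpasi
  ⇒ Neneke vizalpasi
Among the options, 'vizalpasi' alone shows every Neneke change applied in order.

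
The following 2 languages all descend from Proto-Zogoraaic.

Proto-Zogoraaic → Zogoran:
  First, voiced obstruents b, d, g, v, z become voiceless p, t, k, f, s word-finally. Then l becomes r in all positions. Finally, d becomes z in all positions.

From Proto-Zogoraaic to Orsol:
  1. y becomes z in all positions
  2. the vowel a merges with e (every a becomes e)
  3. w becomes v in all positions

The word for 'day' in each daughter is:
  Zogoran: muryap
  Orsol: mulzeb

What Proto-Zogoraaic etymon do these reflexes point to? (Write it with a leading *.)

*mulyab

Position 3: Zogoran has r, Orsol has l. Orsol preserves l here (none of its changes turn any other segment into l), so the proto-segment is *l.
Position 4: Zogoran has y, Orsol has z. Zogoran preserves y here (none of its changes turn any other segment into y), so the proto-segment is *y.
Verify the candidate proto-form against each daughter:
Zogoran: *mulyab > mulyap > muryap  (by final devoicing, unconditioned shift)
Orsol: *mulyab
  mulyab → mulzab   [unconditioned shift]
  mulzab → mulzeb   [vowel merger]
  mulzeb (rule 3 does not apply)
  giving Orsol mulzeb.
*mulyab is the unique common source.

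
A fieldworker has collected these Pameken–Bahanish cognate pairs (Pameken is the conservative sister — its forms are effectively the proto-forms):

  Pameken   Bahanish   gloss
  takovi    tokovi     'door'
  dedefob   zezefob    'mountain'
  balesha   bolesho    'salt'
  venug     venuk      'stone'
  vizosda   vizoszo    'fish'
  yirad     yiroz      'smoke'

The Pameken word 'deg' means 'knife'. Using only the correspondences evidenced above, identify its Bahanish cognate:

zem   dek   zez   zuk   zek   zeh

zek

dedefob ~ zezefob — Pameken d corresponds to Bahanish z word-initially before a front vowel.
venug ~ venuk — Pameken g corresponds to Bahanish k word-finally.
Applying these to Pameken 'deg':
  deg → zeg   (d→z word-initially before a front vowel)
  zeg → zek   (g→k word-finally)
So the Bahanish cognate is 'zek'.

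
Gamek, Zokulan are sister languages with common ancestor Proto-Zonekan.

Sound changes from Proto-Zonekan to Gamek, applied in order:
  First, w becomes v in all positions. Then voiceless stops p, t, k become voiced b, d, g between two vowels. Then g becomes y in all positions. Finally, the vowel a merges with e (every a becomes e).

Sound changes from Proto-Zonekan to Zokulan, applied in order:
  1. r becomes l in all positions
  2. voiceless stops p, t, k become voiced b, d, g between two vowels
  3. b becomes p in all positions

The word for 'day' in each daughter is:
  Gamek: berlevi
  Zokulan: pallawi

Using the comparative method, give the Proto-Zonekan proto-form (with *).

*barlawi

Position 5: Gamek has e, Zokulan has a. Zokulan preserves a here (none of its changes turn any other segment into a), so the proto-segment is *a.
Position 1: Gamek has b, Zokulan has p. Taking the neighbouring segments as reconstructed: Gamek b can only go back to *b; Zokulan p could go back to *p or *b — the one source consistent with every daughter is *b.
Continuing position by position gives *barlawi; check it forward:
Gamek: start from *barlawi.
  rule 1 (unconditioned shift): barlawi → barlavi
  rule 2: no change — barlavi
  rule 3: no change — barlavi
  rule 4 (vowel merger): barlavi → berlevi
  ⇒ Gamek berlevi
Zokulan: start from *barlawi.
  rule 1 (unconditioned shift): barlawi → ballawi
  rule 2: no change — ballawi
  rule 3 (unconditioned shift): ballawi → pallawi
  ⇒ Zokulan pallawi
*barlawi is the unique common source.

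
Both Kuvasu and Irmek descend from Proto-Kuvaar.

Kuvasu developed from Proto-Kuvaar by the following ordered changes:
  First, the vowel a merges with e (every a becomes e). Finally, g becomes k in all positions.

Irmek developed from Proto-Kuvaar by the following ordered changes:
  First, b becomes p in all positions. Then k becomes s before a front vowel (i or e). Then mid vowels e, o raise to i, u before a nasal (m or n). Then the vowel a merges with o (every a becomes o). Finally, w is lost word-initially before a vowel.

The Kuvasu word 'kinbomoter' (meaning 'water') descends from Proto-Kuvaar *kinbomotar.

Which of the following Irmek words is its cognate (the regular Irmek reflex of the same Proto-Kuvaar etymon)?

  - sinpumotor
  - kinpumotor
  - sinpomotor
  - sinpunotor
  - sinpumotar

Irmek: *kinbomotar > kinpomotar > sinpomotar > sinpumotar > sinpumotor  (by unconditioned shift, palatalisation, pre-nasal raising, vowel merger)
Only 'sinpumotor' matches the regular Irmek development of *kinbomotar.

sinpumotor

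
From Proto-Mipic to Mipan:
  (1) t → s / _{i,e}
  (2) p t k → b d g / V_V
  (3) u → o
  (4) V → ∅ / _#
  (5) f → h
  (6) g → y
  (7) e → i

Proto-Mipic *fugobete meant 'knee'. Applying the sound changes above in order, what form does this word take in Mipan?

hoyobis

Mipan: start from *fugobete.
  rule 1 (palatalisation): fugobete → fugobese
  rule 2: no change — fugobese
  rule 3 (vowel merger): fugobese → fogobese
  rule 4 (apocope): fogobese → fogobes
  rule 5 (unconditioned shift): fogobes → hogobes
  rule 6 (unconditioned shift): hogobes → hoyobes
  rule 7 (vowel merger): hoyobes → hoyobis
  ⇒ Mipan hoyobis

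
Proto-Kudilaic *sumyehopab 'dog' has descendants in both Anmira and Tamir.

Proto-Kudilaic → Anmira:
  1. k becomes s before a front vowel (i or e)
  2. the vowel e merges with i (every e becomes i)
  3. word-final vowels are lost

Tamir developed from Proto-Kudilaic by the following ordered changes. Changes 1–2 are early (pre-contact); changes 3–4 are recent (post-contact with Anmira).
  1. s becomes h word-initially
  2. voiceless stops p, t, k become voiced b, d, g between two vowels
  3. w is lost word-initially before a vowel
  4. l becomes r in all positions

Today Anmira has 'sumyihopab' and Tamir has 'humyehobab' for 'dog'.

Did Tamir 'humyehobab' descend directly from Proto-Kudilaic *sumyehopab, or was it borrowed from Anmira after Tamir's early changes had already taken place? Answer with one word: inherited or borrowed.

If inherited, *sumyehopab would pass through all of Tamir's changes:
Tamir: *sumyehopab > humyehopab > humyehobab  (by debuccalisation, intervocalic voicing)
If borrowed from Anmira 'sumyihopab' after the early changes, it would undergo only the recent ones:
  rule 3 (glide loss): no change (sumyihopab)
  rule 4 (unconditioned shift): no change (sumyihopab)
  ⇒ as a loan: sumyihopab
Tamir 'humyehobab' matches the inherited outcome exactly, so it is an inherited cognate, not a loan.

inherited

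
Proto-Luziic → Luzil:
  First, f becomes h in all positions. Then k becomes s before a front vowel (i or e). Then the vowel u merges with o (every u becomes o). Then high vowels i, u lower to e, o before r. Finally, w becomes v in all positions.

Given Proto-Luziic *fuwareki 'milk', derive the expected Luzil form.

hovaresi

Luzil: *fuwareki > huwareki > huwaresi > howaresi > hovaresi  (by unconditioned shift, palatalisation, vowel merger, unconditioned shift)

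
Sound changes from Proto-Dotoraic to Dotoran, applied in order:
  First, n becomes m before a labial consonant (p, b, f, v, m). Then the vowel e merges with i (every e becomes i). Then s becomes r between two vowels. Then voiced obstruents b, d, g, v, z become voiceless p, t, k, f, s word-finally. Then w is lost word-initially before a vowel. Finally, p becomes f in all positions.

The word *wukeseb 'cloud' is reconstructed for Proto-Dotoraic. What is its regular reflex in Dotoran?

ukirif

Dotoran: *wukeseb > wukisib > wukirib > wukirip > ukirip > ukirif  (by vowel merger, rhotacism, final devoicing, glide loss, unconditioned shift)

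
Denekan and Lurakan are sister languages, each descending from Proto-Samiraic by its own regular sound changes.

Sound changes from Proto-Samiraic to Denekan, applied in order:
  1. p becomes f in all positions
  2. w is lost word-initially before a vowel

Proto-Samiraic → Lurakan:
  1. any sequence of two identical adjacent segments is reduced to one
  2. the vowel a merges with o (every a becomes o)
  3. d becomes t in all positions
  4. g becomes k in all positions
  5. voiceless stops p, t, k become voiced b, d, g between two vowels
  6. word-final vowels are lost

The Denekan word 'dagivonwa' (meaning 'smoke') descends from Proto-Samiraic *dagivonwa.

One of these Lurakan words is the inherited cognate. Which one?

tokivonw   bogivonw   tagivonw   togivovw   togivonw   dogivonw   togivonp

Lurakan: start from *dagivonwa.
  rule 1: no change — dagivonwa
  rule 2 (vowel merger): dagivonwa → dogivonwo
  rule 3 (unconditioned shift): dogivonwo → togivonwo
  rule 4 (unconditioned shift): togivonwo → tokivonwo
  rule 5 (intervocalic voicing): tokivonwo → togivonwo
  rule 6 (apocope): togivonwo → togivonw
  ⇒ Lurakan togivonw
Among the options, 'togivonw' alone shows every Lurakan change applied in order.

togivonw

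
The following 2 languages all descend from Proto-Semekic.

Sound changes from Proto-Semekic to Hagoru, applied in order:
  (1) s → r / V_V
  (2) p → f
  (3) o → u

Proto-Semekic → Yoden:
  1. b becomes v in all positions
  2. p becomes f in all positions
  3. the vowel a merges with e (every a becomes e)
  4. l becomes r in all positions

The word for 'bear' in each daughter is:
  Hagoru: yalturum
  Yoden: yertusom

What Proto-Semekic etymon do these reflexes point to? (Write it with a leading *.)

*yaltusom

Position 6: Hagoru has r, Yoden has s. Yoden preserves s here (none of its changes turn any other segment into s), so the proto-segment is *s.
Position 2: Hagoru has a, Yoden has e. Hagoru preserves a here (none of its changes turn any other segment into a), so the proto-segment is *a.
Position 3: Hagoru has l, Yoden has r. Hagoru preserves l here (none of its changes turn any other segment into l), so the proto-segment is *l.
This points to *yaltusom. Verify forward in each daughter:
Hagoru: start from *yaltusom.
  rule 1 (rhotacism): yaltusom → yalturom
  rule 2: no change — yalturom
  rule 3 (vowel merger): yalturom → yalturum
  ⇒ Hagoru yalturum
Yoden: start from *yaltusom.
  rule 1: no change — yaltusom
  rule 2: no change — yaltusom
  rule 3 (vowel merger): yaltusom → yeltusom
  rule 4 (unconditioned shift): yeltusom → yertusom
  ⇒ Yoden yertusom
*yaltusom is the unique common source.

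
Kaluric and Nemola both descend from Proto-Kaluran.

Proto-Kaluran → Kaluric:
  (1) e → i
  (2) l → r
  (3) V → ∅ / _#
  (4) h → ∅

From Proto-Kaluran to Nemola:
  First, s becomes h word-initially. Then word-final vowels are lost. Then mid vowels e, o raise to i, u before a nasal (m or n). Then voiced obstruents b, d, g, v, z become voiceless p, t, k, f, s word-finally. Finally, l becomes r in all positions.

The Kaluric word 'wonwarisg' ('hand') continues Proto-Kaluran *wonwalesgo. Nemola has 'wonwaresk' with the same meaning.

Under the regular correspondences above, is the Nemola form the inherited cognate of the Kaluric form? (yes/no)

Derive the expected Nemola reflex of *wonwalesgo:
Nemola: *wonwalesgo > wonwalesg > wunwalesg > wunwalesk > wunwaresk  (by apocope, pre-nasal raising, final devoicing, unconditioned shift)
The regular Nemola reflex would be 'wunwaresk', but the attested form is 'wonwaresk'. The correspondence is irregular, so they are not cognates (the Nemola form has a different source).

no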